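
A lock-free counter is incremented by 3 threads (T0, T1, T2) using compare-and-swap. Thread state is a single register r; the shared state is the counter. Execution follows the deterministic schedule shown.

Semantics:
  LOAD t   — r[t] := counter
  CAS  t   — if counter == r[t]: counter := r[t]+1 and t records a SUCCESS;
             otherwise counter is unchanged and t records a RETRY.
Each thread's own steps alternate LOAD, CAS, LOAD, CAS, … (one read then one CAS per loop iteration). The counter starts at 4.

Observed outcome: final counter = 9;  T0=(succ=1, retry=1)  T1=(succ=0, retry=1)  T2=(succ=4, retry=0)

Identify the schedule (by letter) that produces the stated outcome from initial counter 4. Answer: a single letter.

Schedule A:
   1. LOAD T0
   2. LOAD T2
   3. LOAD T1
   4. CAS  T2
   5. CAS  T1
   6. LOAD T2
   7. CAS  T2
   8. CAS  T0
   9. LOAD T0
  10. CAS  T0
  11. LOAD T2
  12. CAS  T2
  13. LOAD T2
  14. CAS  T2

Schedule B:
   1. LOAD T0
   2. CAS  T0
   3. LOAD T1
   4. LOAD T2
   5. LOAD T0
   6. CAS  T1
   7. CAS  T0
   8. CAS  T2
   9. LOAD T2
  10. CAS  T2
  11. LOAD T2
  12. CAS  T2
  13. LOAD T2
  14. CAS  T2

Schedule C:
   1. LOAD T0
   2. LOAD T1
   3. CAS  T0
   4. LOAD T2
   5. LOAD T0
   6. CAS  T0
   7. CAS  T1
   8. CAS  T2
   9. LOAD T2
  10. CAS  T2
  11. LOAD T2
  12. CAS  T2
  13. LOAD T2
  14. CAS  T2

Run A:
T0 LOAD — after: cnt=4, r=4 — load
T2 LOAD — after: cnt=4, r=4 — load
T1 LOAD — after: cnt=4, r=4 — load
T2 CAS — after: cnt=5, r=4 — ok
T1 CAS — after: cnt=5, r=4 — retry
T2 LOAD — after: cnt=5, r=5 — load
T2 CAS — after: cnt=6, r=5 — ok
T0 CAS — after: cnt=6, r=4 — retry
T0 LOAD — after: cnt=6, r=6 — load
T0 CAS — after: cnt=7, r=6 — ok
T2 LOAD — after: cnt=7, r=7 — load
T2 CAS — after: cnt=8, r=7 — ok
T2 LOAD — after: cnt=8, r=8 — load
T2 CAS — after: cnt=9, r=8 — ok

A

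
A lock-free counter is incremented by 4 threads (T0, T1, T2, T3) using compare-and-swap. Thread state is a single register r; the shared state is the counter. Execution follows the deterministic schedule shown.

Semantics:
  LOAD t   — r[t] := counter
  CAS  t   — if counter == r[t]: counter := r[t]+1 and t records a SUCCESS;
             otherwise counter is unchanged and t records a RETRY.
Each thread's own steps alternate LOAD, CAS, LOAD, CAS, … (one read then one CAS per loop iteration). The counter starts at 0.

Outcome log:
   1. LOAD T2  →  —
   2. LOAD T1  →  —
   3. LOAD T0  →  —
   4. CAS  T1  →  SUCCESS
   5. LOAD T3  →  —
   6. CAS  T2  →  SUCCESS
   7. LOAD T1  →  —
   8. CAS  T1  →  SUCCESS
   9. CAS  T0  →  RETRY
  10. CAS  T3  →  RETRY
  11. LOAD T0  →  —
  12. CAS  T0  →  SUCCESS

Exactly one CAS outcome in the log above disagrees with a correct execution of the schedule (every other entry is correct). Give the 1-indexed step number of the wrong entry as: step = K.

Re-executing:
1. LOAD T2 → mem=0 r[T2]=0 [LOAD]
2. LOAD T1 → mem=0 r[T1]=0 [LOAD]
3. LOAD T0 → mem=0 r[T0]=0 [LOAD]
4. CAS T1 → mem=1 r[T1]=0 [OK]
5. LOAD T3 → mem=1 r[T3]=1 [LOAD]
6. CAS T2 → mem=1 r[T2]=0 [RETRY]
7. LOAD T1 → mem=1 r[T1]=1 [LOAD]
8. CAS T1 → mem=2 r[T1]=1 [OK]
9. CAS T0 → mem=2 r[T0]=0 [RETRY]
10. CAS T3 → mem=2 r[T3]=1 [RETRY]
11. LOAD T0 → mem=2 r[T0]=2 [LOAD]
12. CAS T0 → mem=3 r[T0]=2 [OK]
Mismatch at 6.

step = 6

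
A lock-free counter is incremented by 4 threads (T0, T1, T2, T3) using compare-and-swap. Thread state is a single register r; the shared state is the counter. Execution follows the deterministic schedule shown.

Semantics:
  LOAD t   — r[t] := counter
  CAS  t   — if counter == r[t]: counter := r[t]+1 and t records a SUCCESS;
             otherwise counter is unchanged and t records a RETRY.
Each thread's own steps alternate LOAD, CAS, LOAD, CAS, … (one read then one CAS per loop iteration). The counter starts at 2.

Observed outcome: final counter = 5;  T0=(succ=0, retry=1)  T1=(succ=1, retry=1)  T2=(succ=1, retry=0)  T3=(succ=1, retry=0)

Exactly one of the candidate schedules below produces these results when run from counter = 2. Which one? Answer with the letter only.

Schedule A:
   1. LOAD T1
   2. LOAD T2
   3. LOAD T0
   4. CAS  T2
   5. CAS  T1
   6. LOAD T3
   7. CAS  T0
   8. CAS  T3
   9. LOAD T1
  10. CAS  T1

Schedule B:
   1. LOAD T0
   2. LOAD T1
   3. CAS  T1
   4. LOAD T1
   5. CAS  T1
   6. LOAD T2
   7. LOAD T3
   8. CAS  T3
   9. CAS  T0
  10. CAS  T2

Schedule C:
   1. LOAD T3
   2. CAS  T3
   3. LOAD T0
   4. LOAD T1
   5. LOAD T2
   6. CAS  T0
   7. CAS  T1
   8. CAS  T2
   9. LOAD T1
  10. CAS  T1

Tracing schedule A:
step 1: T1 LOAD ⇒ load; ctr=2 reg=2
step 2: T2 LOAD ⇒ load; ctr=2 reg=2
step 3: T0 LOAD ⇒ load; ctr=2 reg=2
step 4: T2 CAS ⇒ ok; ctr=3 reg=2
step 5: T1 CAS ⇒ retry; ctr=3 reg=2
step 6: T3 LOAD ⇒ load; ctr=3 reg=3
step 7: T0 CAS ⇒ retry; ctr=3 reg=2
step 8: T3 CAS ⇒ ok; ctr=4 reg=3
step 9: T1 LOAD ⇒ load; ctr=4 reg=4
step 10: T1 CAS ⇒ ok; ctr=5 reg=4

A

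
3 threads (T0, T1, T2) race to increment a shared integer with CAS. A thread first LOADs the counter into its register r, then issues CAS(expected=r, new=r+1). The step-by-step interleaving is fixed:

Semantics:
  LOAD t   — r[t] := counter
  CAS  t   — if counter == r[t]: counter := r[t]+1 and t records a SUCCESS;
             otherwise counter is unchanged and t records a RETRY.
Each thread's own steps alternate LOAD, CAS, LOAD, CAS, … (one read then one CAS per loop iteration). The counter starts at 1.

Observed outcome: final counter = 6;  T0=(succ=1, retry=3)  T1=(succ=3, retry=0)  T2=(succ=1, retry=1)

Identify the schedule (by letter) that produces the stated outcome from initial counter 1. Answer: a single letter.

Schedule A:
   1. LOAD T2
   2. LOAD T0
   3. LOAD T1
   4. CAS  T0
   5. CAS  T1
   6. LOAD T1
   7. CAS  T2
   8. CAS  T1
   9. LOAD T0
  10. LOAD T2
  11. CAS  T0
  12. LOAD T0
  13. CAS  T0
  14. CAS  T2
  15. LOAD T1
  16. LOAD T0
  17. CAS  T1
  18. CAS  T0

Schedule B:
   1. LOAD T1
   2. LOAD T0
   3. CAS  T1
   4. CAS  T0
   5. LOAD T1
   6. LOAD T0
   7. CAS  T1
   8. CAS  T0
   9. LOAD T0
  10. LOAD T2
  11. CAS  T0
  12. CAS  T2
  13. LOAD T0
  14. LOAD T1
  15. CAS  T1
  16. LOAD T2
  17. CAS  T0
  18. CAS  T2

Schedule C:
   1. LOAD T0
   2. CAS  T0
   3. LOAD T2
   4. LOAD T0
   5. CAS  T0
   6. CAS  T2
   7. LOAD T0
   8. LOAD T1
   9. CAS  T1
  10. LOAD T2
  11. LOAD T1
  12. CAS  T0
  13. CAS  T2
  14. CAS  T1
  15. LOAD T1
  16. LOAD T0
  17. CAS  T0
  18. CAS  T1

Simulating candidate B:
#1 T1 reads 1
#2 T0 reads 1
#3 T1 CAS(1→2) writes; counter now 2
#4 T0 CAS(1→2) fails; counter now 2
#5 T1 reads 2
#6 T0 reads 2
#7 T1 CAS(2→3) writes; counter now 3
#8 T0 CAS(2→3) fails; counter now 3
#9 T0 reads 3
#10 T2 reads 3
#11 T0 CAS(3→4) writes; counter now 4
#12 T2 CAS(3→4) fails; counter now 4
#13 T0 reads 4
#14 T1 reads 4
#15 T1 CAS(4→5) writes; counter now 5
#16 T2 reads 5
#17 T0 CAS(4→5) fails; counter now 5
#18 T2 CAS(5→6) writes; counter now 6

B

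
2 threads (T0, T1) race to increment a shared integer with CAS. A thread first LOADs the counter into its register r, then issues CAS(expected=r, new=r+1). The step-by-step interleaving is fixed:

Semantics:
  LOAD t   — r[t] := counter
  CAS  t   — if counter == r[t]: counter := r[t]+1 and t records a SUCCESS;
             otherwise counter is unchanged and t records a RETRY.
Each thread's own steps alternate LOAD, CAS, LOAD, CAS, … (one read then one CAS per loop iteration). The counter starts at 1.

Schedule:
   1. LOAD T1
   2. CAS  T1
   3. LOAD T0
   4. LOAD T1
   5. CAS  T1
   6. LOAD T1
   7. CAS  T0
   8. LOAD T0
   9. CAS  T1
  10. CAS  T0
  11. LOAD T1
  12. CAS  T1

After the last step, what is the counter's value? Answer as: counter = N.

T1 LOAD — after: cnt=1, r=1 — load
T1 CAS — after: cnt=2, r=1 — ok
T0 LOAD — after: cnt=2, r=2 — load
T1 LOAD — after: cnt=2, r=2 — load
T1 CAS — after: cnt=3, r=2 — ok
T1 LOAD — after: cnt=3, r=3 — load
T0 CAS — after: cnt=3, r=2 — retry
T0 LOAD — after: cnt=3, r=3 — load
T1 CAS — after: cnt=4, r=3 — ok
T0 CAS — after: cnt=4, r=3 — retry
T1 LOAD — after: cnt=4, r=4 — load
T1 CAS — after: cnt=5, r=4 — ok

counter = 5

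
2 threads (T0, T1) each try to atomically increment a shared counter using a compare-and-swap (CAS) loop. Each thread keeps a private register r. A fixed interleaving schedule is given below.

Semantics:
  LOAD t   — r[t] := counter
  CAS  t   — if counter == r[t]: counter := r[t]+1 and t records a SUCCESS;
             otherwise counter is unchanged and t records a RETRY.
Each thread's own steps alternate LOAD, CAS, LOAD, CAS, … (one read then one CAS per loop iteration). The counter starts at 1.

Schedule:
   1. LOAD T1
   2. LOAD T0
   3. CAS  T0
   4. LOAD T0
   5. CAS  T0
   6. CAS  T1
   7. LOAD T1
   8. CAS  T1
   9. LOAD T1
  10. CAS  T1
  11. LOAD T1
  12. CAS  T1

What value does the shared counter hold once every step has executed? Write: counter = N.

counter = 6

1. LOAD T1 → mem=1 r[T1]=1 [LOAD]
2. LOAD T0 → mem=1 r[T0]=1 [LOAD]
3. CAS T0 → mem=2 r[T0]=1 [OK]
4. LOAD T0 → mem=2 r[T0]=2 [LOAD]
5. CAS T0 → mem=3 r[T0]=2 [OK]
6. CAS T1 → mem=3 r[T1]=1 [RETRY]
7. LOAD T1 → mem=3 r[T1]=3 [LOAD]
8. CAS T1 → mem=4 r[T1]=3 [OK]
9. LOAD T1 → mem=4 r[T1]=4 [LOAD]
10. CAS T1 → mem=5 r[T1]=4 [OK]
11. LOAD T1 → mem=5 r[T1]=5 [LOAD]
12. CAS T1 → mem=6 r[T1]=5 [OK]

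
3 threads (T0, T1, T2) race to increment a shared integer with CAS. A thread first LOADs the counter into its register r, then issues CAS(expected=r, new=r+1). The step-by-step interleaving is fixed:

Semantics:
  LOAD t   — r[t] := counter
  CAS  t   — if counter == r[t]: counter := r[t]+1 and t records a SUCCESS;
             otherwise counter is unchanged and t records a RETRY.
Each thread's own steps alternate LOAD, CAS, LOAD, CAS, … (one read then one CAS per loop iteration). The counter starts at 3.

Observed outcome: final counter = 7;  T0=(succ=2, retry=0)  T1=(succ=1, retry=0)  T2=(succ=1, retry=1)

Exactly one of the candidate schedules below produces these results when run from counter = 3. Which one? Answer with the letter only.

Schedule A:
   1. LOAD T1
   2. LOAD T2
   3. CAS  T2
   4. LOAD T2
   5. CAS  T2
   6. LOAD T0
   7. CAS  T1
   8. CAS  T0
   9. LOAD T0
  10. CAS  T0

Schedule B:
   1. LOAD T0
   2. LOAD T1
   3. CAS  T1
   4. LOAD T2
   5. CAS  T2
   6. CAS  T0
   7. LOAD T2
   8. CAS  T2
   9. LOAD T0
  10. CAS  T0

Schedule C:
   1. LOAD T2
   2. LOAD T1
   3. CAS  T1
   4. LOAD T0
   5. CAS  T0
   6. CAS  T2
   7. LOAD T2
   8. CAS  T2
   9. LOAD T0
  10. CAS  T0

C

Simulating candidate C:
[1] T2.load  rd  (counter 3, T2.r 3)
[2] T1.load  rd  (counter 3, T1.r 3)
[3] T1.cas  hit  (counter 4, T1.r 3)
[4] T0.load  rd  (counter 4, T0.r 4)
[5] T0.cas  hit  (counter 5, T0.r 4)
[6] T2.cas  miss  (counter 5, T2.r 3)
[7] T2.load  rd  (counter 5, T2.r 5)
[8] T2.cas  hit  (counter 6, T2.r 5)
[9] T0.load  rd  (counter 6, T0.r 6)
[10] T0.cas  hit  (counter 7, T0.r 6)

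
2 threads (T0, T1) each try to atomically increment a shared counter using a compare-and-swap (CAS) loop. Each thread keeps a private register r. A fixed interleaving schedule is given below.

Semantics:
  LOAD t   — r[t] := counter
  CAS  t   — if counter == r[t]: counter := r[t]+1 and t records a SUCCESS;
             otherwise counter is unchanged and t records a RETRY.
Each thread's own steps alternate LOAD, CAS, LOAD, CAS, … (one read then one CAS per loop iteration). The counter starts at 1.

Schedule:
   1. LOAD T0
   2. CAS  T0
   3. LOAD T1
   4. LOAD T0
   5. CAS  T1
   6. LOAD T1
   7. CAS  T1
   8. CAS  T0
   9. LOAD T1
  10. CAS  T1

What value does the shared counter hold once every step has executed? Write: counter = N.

counter = 5

   1) LOAD T0:  M=1  r_T0=1
   2) CAS  T0:  M=2  r_T0=1 ✓
   3) LOAD T1:  M=2  r_T1=2
   4) LOAD T0:  M=2  r_T0=2
   5) CAS  T1:  M=3  r_T1=2 ✓
   6) LOAD T1:  M=3  r_T1=3
   7) CAS  T1:  M=4  r_T1=3 ✓
   8) CAS  T0:  M=4  r_T0=2 ✗
   9) LOAD T1:  M=4  r_T1=4
  10) CAS  T1:  M=5  r_T1=4 ✓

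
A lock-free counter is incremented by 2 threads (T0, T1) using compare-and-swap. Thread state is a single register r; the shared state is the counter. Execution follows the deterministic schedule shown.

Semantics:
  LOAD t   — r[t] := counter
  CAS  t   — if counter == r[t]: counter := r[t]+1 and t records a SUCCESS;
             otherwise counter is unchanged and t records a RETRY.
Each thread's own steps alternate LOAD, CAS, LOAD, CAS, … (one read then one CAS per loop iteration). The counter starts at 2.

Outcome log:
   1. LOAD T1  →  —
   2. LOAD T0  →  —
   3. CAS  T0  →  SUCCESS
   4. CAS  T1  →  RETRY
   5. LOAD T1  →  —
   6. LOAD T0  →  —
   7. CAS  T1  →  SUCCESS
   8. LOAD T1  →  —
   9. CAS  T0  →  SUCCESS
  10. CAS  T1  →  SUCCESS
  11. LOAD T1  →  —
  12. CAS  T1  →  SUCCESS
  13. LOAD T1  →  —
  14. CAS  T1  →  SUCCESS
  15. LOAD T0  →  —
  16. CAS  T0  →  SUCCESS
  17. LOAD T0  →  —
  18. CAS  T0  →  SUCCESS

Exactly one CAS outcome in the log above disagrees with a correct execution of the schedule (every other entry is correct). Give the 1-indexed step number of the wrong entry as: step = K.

Reference trace:
[1] T1.load  rd  (counter 2, T1.r 2)
[2] T0.load  rd  (counter 2, T0.r 2)
[3] T0.cas  hit  (counter 3, T0.r 2)
[4] T1.cas  miss  (counter 3, T1.r 2)
[5] T1.load  rd  (counter 3, T1.r 3)
[6] T0.load  rd  (counter 3, T0.r 3)
[7] T1.cas  hit  (counter 4, T1.r 3)
[8] T1.load  rd  (counter 4, T1.r 4)
[9] T0.cas  miss  (counter 4, T0.r 3)
[10] T1.cas  hit  (counter 5, T1.r 4)
[11] T1.load  rd  (counter 5, T1.r 5)
[12] T1.cas  hit  (counter 6, T1.r 5)
[13] T1.load  rd  (counter 6, T1.r 6)
[14] T1.cas  hit  (counter 7, T1.r 6)
[15] T0.load  rd  (counter 7, T0.r 7)
[16] T0.cas  hit  (counter 8, T0.r 7)
[17] T0.load  rd  (counter 8, T0.r 8)
[18] T0.cas  hit  (counter 9, T0.r 8)
Flip is step 9.

step = 9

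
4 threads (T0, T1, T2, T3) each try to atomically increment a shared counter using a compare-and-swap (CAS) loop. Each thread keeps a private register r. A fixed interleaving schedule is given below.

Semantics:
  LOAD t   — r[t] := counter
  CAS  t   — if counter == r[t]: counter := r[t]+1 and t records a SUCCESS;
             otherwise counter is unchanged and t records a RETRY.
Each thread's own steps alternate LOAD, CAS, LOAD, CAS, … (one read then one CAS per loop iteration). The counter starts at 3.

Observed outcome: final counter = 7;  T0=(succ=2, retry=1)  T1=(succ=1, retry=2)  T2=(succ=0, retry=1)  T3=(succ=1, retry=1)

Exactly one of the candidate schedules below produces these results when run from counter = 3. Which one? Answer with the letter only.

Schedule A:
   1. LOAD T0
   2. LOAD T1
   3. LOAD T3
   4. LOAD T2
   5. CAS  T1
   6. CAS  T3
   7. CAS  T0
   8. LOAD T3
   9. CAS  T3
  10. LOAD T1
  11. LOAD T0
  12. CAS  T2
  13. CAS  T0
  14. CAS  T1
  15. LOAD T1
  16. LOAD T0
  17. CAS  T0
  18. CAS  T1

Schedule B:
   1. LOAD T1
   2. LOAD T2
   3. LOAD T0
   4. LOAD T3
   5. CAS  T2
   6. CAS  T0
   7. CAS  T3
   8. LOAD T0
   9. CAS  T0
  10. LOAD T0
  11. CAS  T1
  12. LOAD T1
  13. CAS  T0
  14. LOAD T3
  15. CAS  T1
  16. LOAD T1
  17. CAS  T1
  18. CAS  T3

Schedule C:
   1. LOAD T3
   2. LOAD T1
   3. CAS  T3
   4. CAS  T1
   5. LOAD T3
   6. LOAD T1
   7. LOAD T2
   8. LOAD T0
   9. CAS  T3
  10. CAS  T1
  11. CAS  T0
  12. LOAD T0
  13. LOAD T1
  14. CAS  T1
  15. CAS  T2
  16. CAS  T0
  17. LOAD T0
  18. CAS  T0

Run A:
#1 T0 reads 3
#2 T1 reads 3
#3 T3 reads 3
#4 T2 reads 3
#5 T1 CAS(3→4) writes; counter now 4
#6 T3 CAS(3→4) fails; counter now 4
#7 T0 CAS(3→4) fails; counter now 4
#8 T3 reads 4
#9 T3 CAS(4→5) writes; counter now 5
#10 T1 reads 5
#11 T0 reads 5
#12 T2 CAS(3→4) fails; counter now 5
#13 T0 CAS(5→6) writes; counter now 6
#14 T1 CAS(5→6) fails; counter now 6
#15 T1 reads 6
#16 T0 reads 6
#17 T0 CAS(6→7) writes; counter now 7
#18 T1 CAS(6→7) fails; counter now 7

A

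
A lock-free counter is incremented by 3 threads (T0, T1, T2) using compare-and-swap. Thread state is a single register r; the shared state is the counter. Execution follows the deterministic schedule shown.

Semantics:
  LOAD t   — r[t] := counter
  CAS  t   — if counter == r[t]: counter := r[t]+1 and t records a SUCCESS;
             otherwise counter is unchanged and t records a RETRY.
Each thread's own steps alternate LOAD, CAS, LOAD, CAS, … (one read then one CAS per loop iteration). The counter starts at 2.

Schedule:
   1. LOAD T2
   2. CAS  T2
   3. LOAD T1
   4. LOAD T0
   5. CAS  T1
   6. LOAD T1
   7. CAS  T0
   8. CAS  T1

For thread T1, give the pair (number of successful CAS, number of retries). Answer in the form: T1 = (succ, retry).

step 1: T2 LOAD ⇒ load; ctr=2 reg=2
step 2: T2 CAS ⇒ ok; ctr=3 reg=2
step 3: T1 LOAD ⇒ load; ctr=3 reg=3
step 4: T0 LOAD ⇒ load; ctr=3 reg=3
step 5: T1 CAS ⇒ ok; ctr=4 reg=3
step 6: T1 LOAD ⇒ load; ctr=4 reg=4
step 7: T0 CAS ⇒ retry; ctr=4 reg=3
step 8: T1 CAS ⇒ ok; ctr=5 reg=4

T1 = (2, 0)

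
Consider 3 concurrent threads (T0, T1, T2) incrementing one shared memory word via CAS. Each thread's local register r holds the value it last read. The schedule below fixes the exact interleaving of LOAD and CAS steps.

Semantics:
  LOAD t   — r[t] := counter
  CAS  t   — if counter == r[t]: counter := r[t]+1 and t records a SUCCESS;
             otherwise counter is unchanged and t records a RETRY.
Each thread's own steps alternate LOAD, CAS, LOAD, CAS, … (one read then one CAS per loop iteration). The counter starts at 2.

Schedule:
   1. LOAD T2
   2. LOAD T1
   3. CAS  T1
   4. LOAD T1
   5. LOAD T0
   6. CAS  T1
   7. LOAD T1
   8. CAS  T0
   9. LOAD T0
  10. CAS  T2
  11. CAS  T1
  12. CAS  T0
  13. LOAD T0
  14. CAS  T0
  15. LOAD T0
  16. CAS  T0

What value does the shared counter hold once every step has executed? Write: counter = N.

counter = 7

step 1: T2 LOAD ⇒ load; ctr=2 reg=2
step 2: T1 LOAD ⇒ load; ctr=2 reg=2
step 3: T1 CAS ⇒ ok; ctr=3 reg=2
step 4: T1 LOAD ⇒ load; ctr=3 reg=3
step 5: T0 LOAD ⇒ load; ctr=3 reg=3
step 6: T1 CAS ⇒ ok; ctr=4 reg=3
step 7: T1 LOAD ⇒ load; ctr=4 reg=4
step 8: T0 CAS ⇒ retry; ctr=4 reg=3
step 9: T0 LOAD ⇒ load; ctr=4 reg=4
step 10: T2 CAS ⇒ retry; ctr=4 reg=2
step 11: T1 CAS ⇒ ok; ctr=5 reg=4
step 12: T0 CAS ⇒ retry; ctr=5 reg=4
step 13: T0 LOAD ⇒ load; ctr=5 reg=5
step 14: T0 CAS ⇒ ok; ctr=6 reg=5
step 15: T0 LOAD ⇒ load; ctr=6 reg=6
step 16: T0 CAS ⇒ ok; ctr=7 reg=6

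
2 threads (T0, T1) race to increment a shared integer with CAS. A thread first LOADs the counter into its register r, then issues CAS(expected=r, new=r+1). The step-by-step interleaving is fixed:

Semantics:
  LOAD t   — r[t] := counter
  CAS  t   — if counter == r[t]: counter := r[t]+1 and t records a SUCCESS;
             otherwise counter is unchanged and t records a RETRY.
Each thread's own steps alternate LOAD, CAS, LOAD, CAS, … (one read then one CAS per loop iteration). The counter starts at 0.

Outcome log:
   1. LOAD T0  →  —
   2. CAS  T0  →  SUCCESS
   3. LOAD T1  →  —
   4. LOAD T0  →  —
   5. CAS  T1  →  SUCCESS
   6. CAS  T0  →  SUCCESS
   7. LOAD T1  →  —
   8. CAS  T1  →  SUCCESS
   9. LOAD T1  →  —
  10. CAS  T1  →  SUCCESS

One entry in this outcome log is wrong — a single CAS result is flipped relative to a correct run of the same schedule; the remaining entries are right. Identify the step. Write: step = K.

step = 6

Reference trace:
step 1: T0 LOAD ⇒ load; ctr=0 reg=0
step 2: T0 CAS ⇒ ok; ctr=1 reg=0
step 3: T1 LOAD ⇒ load; ctr=1 reg=1
step 4: T0 LOAD ⇒ load; ctr=1 reg=1
step 5: T1 CAS ⇒ ok; ctr=2 reg=1
step 6: T0 CAS ⇒ retry; ctr=2 reg=1
step 7: T1 LOAD ⇒ load; ctr=2 reg=2
step 8: T1 CAS ⇒ ok; ctr=3 reg=2
step 9: T1 LOAD ⇒ load; ctr=3 reg=3
step 10: T1 CAS ⇒ ok; ctr=4 reg=3
Log disagrees first at step 6.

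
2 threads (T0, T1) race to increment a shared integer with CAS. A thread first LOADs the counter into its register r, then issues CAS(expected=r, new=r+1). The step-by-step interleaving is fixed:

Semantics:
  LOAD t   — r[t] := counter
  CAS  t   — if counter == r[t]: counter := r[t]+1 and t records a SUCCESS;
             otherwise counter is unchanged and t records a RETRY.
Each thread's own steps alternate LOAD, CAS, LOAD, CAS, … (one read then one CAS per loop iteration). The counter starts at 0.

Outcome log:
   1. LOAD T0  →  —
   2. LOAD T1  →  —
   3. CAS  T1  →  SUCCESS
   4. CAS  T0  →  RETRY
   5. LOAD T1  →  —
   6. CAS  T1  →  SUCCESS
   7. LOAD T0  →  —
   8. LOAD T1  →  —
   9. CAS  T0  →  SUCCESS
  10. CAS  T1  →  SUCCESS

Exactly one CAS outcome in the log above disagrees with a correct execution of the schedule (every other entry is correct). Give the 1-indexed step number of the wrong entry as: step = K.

step = 10

Re-executing:
#1 T0 reads 0
#2 T1 reads 0
#3 T1 CAS(0→1) writes; counter now 1
#4 T0 CAS(0→1) fails; counter now 1
#5 T1 reads 1
#6 T1 CAS(1→2) writes; counter now 2
#7 T0 reads 2
#8 T1 reads 2
#9 T0 CAS(2→3) writes; counter now 3
#10 T1 CAS(2→3) fails; counter now 3
Log disagrees first at step 10.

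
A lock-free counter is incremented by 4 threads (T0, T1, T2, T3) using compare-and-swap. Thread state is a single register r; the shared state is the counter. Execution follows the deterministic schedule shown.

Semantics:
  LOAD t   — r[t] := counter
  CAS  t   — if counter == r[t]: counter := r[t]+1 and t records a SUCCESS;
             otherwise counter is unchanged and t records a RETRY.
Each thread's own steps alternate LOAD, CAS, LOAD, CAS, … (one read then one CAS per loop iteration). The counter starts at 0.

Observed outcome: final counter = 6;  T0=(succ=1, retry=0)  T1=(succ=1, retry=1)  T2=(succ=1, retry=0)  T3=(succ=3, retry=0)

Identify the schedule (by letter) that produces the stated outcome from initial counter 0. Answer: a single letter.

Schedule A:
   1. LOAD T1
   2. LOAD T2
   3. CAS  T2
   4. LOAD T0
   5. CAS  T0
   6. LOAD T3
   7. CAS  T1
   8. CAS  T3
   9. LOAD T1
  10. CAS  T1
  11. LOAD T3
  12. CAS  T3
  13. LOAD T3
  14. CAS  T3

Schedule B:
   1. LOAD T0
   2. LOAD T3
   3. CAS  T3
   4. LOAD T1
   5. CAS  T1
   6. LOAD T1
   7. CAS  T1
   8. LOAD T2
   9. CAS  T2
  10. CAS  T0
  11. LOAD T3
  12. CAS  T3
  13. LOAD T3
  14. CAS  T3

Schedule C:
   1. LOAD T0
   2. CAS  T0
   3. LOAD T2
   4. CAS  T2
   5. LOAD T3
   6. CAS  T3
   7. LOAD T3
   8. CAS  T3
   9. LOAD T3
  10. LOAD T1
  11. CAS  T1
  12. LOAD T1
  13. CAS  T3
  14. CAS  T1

A

Simulating candidate A:
T1 LOAD — after: cnt=0, r=0 — load
T2 LOAD — after: cnt=0, r=0 — load
T2 CAS — after: cnt=1, r=0 — ok
T0 LOAD — after: cnt=1, r=1 — load
T0 CAS — after: cnt=2, r=1 — ok
T3 LOAD — after: cnt=2, r=2 — load
T1 CAS — after: cnt=2, r=0 — retry
T3 CAS — after: cnt=3, r=2 — ok
T1 LOAD — after: cnt=3, r=3 — load
T1 CAS — after: cnt=4, r=3 — ok
T3 LOAD — after: cnt=4, r=4 — load
T3 CAS — after: cnt=5, r=4 — ok
T3 LOAD — after: cnt=5, r=5 — load
T3 CAS — after: cnt=6, r=5 — ok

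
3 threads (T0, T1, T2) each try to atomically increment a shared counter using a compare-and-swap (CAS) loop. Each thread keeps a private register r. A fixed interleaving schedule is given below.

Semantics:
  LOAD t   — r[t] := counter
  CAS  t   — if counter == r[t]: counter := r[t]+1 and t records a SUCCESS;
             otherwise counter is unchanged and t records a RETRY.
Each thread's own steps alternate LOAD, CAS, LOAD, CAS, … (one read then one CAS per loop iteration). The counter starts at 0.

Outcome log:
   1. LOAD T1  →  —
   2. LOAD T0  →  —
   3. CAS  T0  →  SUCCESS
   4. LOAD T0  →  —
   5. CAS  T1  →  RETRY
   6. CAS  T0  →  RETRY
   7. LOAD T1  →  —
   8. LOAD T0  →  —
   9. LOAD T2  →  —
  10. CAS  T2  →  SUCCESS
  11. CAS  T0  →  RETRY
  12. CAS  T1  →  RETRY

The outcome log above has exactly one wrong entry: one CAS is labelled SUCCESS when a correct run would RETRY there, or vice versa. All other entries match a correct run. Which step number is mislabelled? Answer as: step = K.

step = 6

Correct run:
   1) LOAD T1:  M=0  r_T1=0
   2) LOAD T0:  M=0  r_T0=0
   3) CAS  T0:  M=1  r_T0=0 ✓
   4) LOAD T0:  M=1  r_T0=1
   5) CAS  T1:  M=1  r_T1=0 ✗
   6) CAS  T0:  M=2  r_T0=1 ✓
   7) LOAD T1:  M=2  r_T1=2
   8) LOAD T0:  M=2  r_T0=2
   9) LOAD T2:  M=2  r_T2=2
  10) CAS  T2:  M=3  r_T2=2 ✓
  11) CAS  T0:  M=3  r_T0=2 ✗
  12) CAS  T1:  M=3  r_T1=2 ✗
Mismatch at 6.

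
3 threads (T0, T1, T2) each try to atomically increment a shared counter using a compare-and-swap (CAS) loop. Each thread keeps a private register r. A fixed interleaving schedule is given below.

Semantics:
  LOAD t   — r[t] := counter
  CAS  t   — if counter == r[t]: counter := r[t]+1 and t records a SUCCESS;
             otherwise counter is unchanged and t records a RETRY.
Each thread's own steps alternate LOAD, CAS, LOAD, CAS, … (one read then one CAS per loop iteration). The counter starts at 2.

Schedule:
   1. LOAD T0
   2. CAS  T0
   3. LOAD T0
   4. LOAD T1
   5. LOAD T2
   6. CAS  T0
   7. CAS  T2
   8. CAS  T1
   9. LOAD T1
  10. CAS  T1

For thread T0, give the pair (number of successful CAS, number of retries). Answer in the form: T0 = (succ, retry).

[1] T0.load  rd  (counter 2, T0.r 2)
[2] T0.cas  hit  (counter 3, T0.r 2)
[3] T0.load  rd  (counter 3, T0.r 3)
[4] T1.load  rd  (counter 3, T1.r 3)
[5] T2.load  rd  (counter 3, T2.r 3)
[6] T0.cas  hit  (counter 4, T0.r 3)
[7] T2.cas  miss  (counter 4, T2.r 3)
[8] T1.cas  miss  (counter 4, T1.r 3)
[9] T1.load  rd  (counter 4, T1.r 4)
[10] T1.cas  hit  (counter 5, T1.r 4)

T0 = (2, 0)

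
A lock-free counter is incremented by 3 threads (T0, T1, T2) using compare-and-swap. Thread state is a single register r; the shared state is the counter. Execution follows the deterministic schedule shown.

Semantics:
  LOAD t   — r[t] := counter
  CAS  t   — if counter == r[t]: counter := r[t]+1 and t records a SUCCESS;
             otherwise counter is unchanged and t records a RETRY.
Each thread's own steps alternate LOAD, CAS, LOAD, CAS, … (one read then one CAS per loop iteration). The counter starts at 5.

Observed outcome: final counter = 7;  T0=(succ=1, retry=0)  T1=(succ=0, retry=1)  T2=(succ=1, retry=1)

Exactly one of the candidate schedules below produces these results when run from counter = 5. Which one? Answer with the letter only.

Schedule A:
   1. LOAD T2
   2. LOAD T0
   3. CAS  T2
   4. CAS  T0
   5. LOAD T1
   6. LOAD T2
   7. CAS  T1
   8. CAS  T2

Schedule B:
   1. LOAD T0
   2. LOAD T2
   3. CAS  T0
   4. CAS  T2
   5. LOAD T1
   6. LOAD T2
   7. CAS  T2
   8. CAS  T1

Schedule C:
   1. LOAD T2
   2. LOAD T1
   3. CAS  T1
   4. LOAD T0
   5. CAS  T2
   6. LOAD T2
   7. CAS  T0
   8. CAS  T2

Run B:
   1) LOAD T0:  M=5  r_T0=5
   2) LOAD T2:  M=5  r_T2=5
   3) CAS  T0:  M=6  r_T0=5 ✓
   4) CAS  T2:  M=6  r_T2=5 ✗
   5) LOAD T1:  M=6  r_T1=6
   6) LOAD T2:  M=6  r_T2=6
   7) CAS  T2:  M=7  r_T2=6 ✓
   8) CAS  T1:  M=7  r_T1=6 ✗

B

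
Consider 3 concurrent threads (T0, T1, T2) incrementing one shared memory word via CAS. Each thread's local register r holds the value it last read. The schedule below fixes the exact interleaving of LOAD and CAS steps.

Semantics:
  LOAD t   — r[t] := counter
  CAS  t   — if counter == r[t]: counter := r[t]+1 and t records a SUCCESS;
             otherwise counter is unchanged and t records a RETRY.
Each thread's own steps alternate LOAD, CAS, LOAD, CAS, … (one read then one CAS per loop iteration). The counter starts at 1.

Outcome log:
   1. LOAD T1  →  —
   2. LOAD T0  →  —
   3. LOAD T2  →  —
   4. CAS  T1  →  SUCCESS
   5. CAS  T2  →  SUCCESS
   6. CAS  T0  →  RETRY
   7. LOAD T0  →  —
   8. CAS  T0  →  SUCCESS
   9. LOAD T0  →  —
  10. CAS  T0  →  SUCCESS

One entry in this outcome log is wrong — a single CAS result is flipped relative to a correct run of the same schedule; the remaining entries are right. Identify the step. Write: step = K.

Re-executing:
#1 T1 reads 1
#2 T0 reads 1
#3 T2 reads 1
#4 T1 CAS(1→2) writes; counter now 2
#5 T2 CAS(1→2) fails; counter now 2
#6 T0 CAS(1→2) fails; counter now 2
#7 T0 reads 2
#8 T0 CAS(2→3) writes; counter now 3
#9 T0 reads 3
#10 T0 CAS(3→4) writes; counter now 4
Flip is step 5.

step = 5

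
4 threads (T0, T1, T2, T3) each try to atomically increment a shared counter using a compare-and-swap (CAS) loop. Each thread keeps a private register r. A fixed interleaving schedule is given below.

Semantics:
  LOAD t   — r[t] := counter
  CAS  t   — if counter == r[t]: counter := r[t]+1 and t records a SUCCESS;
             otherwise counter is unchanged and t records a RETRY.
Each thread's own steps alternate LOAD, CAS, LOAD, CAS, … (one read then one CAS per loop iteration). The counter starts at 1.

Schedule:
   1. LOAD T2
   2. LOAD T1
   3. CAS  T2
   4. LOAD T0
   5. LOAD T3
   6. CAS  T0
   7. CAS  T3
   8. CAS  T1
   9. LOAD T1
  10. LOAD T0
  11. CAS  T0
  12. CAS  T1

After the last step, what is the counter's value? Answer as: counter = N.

counter = 4

step 1: T2 LOAD ⇒ load; ctr=1 reg=1
step 2: T1 LOAD ⇒ load; ctr=1 reg=1
step 3: T2 CAS ⇒ ok; ctr=2 reg=1
step 4: T0 LOAD ⇒ load; ctr=2 reg=2
step 5: T3 LOAD ⇒ load; ctr=2 reg=2
step 6: T0 CAS ⇒ ok; ctr=3 reg=2
step 7: T3 CAS ⇒ retry; ctr=3 reg=2
step 8: T1 CAS ⇒ retry; ctr=3 reg=1
step 9: T1 LOAD ⇒ load; ctr=3 reg=3
step 10: T0 LOAD ⇒ load; ctr=3 reg=3
step 11: T0 CAS ⇒ ok; ctr=4 reg=3
step 12: T1 CAS ⇒ retry; ctr=4 reg=3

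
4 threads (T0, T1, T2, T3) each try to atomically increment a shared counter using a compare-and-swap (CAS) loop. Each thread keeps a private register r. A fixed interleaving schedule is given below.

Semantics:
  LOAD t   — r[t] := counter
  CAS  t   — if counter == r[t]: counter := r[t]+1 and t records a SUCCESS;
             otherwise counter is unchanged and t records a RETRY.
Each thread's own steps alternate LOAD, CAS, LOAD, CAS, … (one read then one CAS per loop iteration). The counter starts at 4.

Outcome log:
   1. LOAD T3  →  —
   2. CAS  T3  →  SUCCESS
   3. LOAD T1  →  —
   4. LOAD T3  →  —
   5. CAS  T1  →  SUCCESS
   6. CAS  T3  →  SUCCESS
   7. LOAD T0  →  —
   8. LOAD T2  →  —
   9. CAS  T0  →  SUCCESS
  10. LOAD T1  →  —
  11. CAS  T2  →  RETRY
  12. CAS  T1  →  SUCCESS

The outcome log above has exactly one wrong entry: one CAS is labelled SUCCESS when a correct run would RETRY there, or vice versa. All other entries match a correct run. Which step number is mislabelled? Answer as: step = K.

step = 6

Reference trace:
   1) LOAD T3:  M=4  r_T3=4
   2) CAS  T3:  M=5  r_T3=4 ✓
   3) LOAD T1:  M=5  r_T1=5
   4) LOAD T3:  M=5  r_T3=5
   5) CAS  T1:  M=6  r_T1=5 ✓
   6) CAS  T3:  M=6  r_T3=5 ✗
   7) LOAD T0:  M=6  r_T0=6
   8) LOAD T2:  M=6  r_T2=6
   9) CAS  T0:  M=7  r_T0=6 ✓
  10) LOAD T1:  M=7  r_T1=7
  11) CAS  T2:  M=7  r_T2=6 ✗
  12) CAS  T1:  M=8  r_T1=7 ✓
Flip is step 6.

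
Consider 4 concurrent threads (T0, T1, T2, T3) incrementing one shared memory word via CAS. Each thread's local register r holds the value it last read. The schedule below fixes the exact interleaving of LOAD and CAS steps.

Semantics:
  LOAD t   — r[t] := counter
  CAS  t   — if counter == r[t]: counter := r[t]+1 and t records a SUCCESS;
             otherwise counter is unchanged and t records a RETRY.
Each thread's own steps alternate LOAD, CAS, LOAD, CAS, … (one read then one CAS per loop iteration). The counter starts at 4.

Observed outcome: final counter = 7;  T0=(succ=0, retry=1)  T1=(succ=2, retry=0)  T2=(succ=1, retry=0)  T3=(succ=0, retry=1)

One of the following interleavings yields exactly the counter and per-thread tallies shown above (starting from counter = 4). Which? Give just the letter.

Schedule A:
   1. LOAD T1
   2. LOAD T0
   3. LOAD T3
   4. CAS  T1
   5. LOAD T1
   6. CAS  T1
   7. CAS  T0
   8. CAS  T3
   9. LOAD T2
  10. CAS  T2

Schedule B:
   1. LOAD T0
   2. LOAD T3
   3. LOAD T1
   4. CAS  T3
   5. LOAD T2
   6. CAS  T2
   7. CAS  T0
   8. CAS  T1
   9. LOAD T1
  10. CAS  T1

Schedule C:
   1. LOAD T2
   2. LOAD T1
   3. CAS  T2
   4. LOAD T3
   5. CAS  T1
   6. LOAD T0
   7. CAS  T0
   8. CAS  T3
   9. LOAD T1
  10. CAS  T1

Tracing schedule A:
1. LOAD T1 → mem=4 r[T1]=4 [LOAD]
2. LOAD T0 → mem=4 r[T0]=4 [LOAD]
3. LOAD T3 → mem=4 r[T3]=4 [LOAD]
4. CAS T1 → mem=5 r[T1]=4 [OK]
5. LOAD T1 → mem=5 r[T1]=5 [LOAD]
6. CAS T1 → mem=6 r[T1]=5 [OK]
7. CAS T0 → mem=6 r[T0]=4 [RETRY]
8. CAS T3 → mem=6 r[T3]=4 [RETRY]
9. LOAD T2 → mem=6 r[T2]=6 [LOAD]
10. CAS T2 → mem=7 r[T2]=6 [OK]

A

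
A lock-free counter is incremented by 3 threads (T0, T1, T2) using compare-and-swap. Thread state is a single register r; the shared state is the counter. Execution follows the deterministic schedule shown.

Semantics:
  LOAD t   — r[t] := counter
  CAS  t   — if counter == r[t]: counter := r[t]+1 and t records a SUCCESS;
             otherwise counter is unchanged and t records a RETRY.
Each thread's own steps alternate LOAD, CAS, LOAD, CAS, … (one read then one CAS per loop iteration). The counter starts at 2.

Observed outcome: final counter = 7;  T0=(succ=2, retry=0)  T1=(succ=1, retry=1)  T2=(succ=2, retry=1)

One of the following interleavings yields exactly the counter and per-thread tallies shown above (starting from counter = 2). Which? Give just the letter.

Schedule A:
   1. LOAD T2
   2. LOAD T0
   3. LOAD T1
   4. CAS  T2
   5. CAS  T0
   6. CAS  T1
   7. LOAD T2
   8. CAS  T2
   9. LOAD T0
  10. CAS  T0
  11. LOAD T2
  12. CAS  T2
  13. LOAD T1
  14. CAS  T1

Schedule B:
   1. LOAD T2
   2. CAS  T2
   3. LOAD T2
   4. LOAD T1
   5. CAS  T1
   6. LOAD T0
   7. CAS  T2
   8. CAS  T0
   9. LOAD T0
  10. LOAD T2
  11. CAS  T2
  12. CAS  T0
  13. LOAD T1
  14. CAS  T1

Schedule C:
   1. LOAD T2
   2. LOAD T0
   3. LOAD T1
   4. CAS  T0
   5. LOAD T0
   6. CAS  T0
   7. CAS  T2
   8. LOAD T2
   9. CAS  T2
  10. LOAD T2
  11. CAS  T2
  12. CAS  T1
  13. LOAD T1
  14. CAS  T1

Simulating candidate C:
   1) LOAD T2:  M=2  r_T2=2
   2) LOAD T0:  M=2  r_T0=2
   3) LOAD T1:  M=2  r_T1=2
   4) CAS  T0:  M=3  r_T0=2 ✓
   5) LOAD T0:  M=3  r_T0=3
   6) CAS  T0:  M=4  r_T0=3 ✓
   7) CAS  T2:  M=4  r_T2=2 ✗
   8) LOAD T2:  M=4  r_T2=4
   9) CAS  T2:  M=5  r_T2=4 ✓
  10) LOAD T2:  M=5  r_T2=5
  11) CAS  T2:  M=6  r_T2=5 ✓
  12) CAS  T1:  M=6  r_T1=2 ✗
  13) LOAD T1:  M=6  r_T1=6
  14) CAS  T1:  M=7  r_T1=6 ✓

C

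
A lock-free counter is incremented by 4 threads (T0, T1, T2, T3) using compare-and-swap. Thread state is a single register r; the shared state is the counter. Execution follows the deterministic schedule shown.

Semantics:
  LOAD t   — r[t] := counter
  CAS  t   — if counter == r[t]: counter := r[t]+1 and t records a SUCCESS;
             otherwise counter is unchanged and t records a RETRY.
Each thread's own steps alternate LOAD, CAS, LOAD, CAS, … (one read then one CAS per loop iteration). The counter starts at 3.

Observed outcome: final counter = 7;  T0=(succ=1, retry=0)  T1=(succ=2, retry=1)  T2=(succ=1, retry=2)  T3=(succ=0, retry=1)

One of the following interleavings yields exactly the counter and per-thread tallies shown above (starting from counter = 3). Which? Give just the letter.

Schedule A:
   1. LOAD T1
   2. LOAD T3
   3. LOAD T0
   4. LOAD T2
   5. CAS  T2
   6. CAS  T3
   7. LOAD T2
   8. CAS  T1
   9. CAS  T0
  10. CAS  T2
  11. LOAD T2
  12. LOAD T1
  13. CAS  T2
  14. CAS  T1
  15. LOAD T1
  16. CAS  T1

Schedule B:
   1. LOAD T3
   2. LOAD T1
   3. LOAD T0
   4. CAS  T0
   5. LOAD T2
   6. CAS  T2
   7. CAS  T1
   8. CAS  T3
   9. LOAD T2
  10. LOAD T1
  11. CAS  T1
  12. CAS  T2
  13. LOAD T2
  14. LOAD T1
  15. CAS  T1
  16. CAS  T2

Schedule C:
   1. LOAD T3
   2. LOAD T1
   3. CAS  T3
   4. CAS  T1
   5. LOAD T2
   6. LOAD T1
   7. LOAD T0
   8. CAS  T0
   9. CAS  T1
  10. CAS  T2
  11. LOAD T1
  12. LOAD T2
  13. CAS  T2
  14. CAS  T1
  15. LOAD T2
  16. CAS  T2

B

Tracing schedule B:
step 1: T3 LOAD ⇒ load; ctr=3 reg=3
step 2: T1 LOAD ⇒ load; ctr=3 reg=3
step 3: T0 LOAD ⇒ load; ctr=3 reg=3
step 4: T0 CAS ⇒ ok; ctr=4 reg=3
step 5: T2 LOAD ⇒ load; ctr=4 reg=4
step 6: T2 CAS ⇒ ok; ctr=5 reg=4
step 7: T1 CAS ⇒ retry; ctr=5 reg=3
step 8: T3 CAS ⇒ retry; ctr=5 reg=3
step 9: T2 LOAD ⇒ load; ctr=5 reg=5
step 10: T1 LOAD ⇒ load; ctr=5 reg=5
step 11: T1 CAS ⇒ ok; ctr=6 reg=5
step 12: T2 CAS ⇒ retry; ctr=6 reg=5
step 13: T2 LOAD ⇒ load; ctr=6 reg=6
step 14: T1 LOAD ⇒ load; ctr=6 reg=6
step 15: T1 CAS ⇒ ok; ctr=7 reg=6
step 16: T2 CAS ⇒ retry; ctr=7 reg=6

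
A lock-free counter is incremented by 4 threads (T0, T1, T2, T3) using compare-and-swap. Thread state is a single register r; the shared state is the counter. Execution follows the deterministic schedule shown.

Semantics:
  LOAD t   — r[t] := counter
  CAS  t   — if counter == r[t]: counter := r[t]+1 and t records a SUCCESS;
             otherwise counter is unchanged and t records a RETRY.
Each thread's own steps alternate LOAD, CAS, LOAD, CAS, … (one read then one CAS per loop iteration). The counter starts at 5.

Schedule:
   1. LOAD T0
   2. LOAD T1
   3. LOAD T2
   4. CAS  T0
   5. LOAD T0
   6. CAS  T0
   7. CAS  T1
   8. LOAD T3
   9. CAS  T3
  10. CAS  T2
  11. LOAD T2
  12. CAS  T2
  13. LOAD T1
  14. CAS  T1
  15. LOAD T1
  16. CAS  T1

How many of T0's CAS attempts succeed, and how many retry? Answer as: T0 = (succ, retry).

1. LOAD T0 → mem=5 r[T0]=5 [LOAD]
2. LOAD T1 → mem=5 r[T1]=5 [LOAD]
3. LOAD T2 → mem=5 r[T2]=5 [LOAD]
4. CAS T0 → mem=6 r[T0]=5 [OK]
5. LOAD T0 → mem=6 r[T0]=6 [LOAD]
6. CAS T0 → mem=7 r[T0]=6 [OK]
7. CAS T1 → mem=7 r[T1]=5 [RETRY]
8. LOAD T3 → mem=7 r[T3]=7 [LOAD]
9. CAS T3 → mem=8 r[T3]=7 [OK]
10. CAS T2 → mem=8 r[T2]=5 [RETRY]
11. LOAD T2 → mem=8 r[T2]=8 [LOAD]
12. CAS T2 → mem=9 r[T2]=8 [OK]
13. LOAD T1 → mem=9 r[T1]=9 [LOAD]
14. CAS T1 → mem=10 r[T1]=9 [OK]
15. LOAD T1 → mem=10 r[T1]=10 [LOAD]
16. CAS T1 → mem=11 r[T1]=10 [OK]

T0 = (2, 0)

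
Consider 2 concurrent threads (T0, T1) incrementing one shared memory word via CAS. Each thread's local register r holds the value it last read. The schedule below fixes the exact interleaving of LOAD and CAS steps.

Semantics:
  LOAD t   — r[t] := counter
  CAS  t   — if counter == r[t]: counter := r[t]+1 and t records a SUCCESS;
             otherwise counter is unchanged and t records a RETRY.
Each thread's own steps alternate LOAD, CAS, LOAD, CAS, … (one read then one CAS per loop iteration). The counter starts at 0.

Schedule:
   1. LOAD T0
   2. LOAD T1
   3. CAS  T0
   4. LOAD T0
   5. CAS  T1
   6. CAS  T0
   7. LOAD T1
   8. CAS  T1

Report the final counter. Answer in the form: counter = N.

step 1: T0 LOAD ⇒ load; ctr=0 reg=0
step 2: T1 LOAD ⇒ load; ctr=0 reg=0
step 3: T0 CAS ⇒ ok; ctr=1 reg=0
step 4: T0 LOAD ⇒ load; ctr=1 reg=1
step 5: T1 CAS ⇒ retry; ctr=1 reg=0
step 6: T0 CAS ⇒ ok; ctr=2 reg=1
step 7: T1 LOAD ⇒ load; ctr=2 reg=2
step 8: T1 CAS ⇒ ok; ctr=3 reg=2

counter = 3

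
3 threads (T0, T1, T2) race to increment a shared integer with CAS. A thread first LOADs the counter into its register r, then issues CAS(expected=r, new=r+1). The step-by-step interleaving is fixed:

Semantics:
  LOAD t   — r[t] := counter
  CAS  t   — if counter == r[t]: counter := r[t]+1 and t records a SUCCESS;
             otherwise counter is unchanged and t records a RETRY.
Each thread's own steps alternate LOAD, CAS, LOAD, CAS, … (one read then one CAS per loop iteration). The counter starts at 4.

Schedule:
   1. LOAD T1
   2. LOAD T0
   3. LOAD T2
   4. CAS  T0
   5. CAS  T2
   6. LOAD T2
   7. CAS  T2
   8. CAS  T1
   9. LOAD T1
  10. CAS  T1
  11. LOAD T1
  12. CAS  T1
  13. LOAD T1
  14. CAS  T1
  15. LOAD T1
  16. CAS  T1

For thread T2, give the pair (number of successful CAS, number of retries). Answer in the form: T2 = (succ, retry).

T2 = (1, 1)

T1 LOAD — after: cnt=4, r=4 — load
T0 LOAD — after: cnt=4, r=4 — load
T2 LOAD — after: cnt=4, r=4 — load
T0 CAS — after: cnt=5, r=4 — ok
T2 CAS — after: cnt=5, r=4 — retry
T2 LOAD — after: cnt=5, r=5 — load
T2 CAS — after: cnt=6, r=5 — ok
T1 CAS — after: cnt=6, r=4 — retry
T1 LOAD — after: cnt=6, r=6 — load
T1 CAS — after: cnt=7, r=6 — ok
T1 LOAD — after: cnt=7, r=7 — load
T1 CAS — after: cnt=8, r=7 — ok
T1 LOAD — after: cnt=8, r=8 — load
T1 CAS — after: cnt=9, r=8 — ok
T1 LOAD — after: cnt=9, r=9 — load
T1 CAS — after: cnt=10, r=9 — ok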